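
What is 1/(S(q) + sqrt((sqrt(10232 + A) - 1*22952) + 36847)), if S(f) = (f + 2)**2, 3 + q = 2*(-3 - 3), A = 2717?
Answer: 1/(169 + sqrt(13895 + sqrt(12949))) ≈ 0.0034800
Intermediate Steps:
q = -15 (q = -3 + 2*(-3 - 3) = -3 + 2*(-6) = -3 - 12 = -15)
S(f) = (2 + f)**2
1/(S(q) + sqrt((sqrt(10232 + A) - 1*22952) + 36847)) = 1/((2 - 15)**2 + sqrt((sqrt(10232 + 2717) - 1*22952) + 36847)) = 1/((-13)**2 + sqrt((sqrt(12949) - 22952) + 36847)) = 1/(169 + sqrt((-22952 + sqrt(12949)) + 36847)) = 1/(169 + sqrt(13895 + sqrt(12949)))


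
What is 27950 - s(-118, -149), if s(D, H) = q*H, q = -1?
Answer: 27801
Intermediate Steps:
s(D, H) = -H
27950 - s(-118, -149) = 27950 - (-1)*(-149) = 27950 - 1*149 = 27950 - 149 = 27801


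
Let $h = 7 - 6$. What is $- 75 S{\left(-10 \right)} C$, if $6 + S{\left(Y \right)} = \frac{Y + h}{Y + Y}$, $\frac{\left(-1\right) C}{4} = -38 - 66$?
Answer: $173160$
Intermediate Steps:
$h = 1$
$C = 416$ ($C = - 4 \left(-38 - 66\right) = \left(-4\right) \left(-104\right) = 416$)
$S{\left(Y \right)} = -6 + \frac{1 + Y}{2 Y}$ ($S{\left(Y \right)} = -6 + \frac{Y + 1}{Y + Y} = -6 + \frac{1 + Y}{2 Y}$)
$- 75 S{\left(-10 \right)} C = - 75 \frac{1 - -110}{2 \left(-10\right)} 416 = - 75 \cdot \frac{1}{2} \left(- \frac{1}{10}\right) \left(1 + 110\right) 416 = - 75 \cdot \frac{1}{2} \left(- \frac{1}{10}\right) 111 \cdot 416 = \left(-75\right) \left(- \frac{111}{20}\right) 416 = \frac{1665}{4} \cdot 416 = 173160$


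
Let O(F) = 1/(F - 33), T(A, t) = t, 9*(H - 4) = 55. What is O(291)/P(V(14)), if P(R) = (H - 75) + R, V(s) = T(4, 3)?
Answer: -3/47902 ≈ -6.2628e-5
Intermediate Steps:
H = 91/9 (H = 4 + (⅑)*55 = 4 + 55/9 = 91/9 ≈ 10.111)
V(s) = 3
O(F) = 1/(-33 + F)
P(R) = -584/9 + R (P(R) = (91/9 - 75) + R = -584/9 + R)
O(291)/P(V(14)) = 1/((-33 + 291)*(-584/9 + 3)) = 1/(258*(-557/9)) = (1/258)*(-9/557) = -3/47902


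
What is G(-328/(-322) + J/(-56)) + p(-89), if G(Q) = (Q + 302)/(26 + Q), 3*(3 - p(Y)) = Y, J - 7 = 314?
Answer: 1278527/27417 ≈ 46.633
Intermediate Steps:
J = 321 (J = 7 + 314 = 321)
p(Y) = 3 - Y/3
G(Q) = (302 + Q)/(26 + Q)
G(-328/(-322) + J/(-56)) + p(-89) = (302 + (-328/(-322) + 321/(-56)))/(26 + (-328/(-322) + 321/(-56))) + (3 - 1/3*(-89)) = (302 + (-328*(-1/322) + 321*(-1/56)))/(26 + (-328*(-1/322) + 321*(-1/56))) + (3 + 89/3) = (302 + (164/161 - 321/56))/(26 + (164/161 - 321/56)) + 98/3 = (302 - 6071/1288)/(26 - 6071/1288) + 98/3 = (382905/1288)/(27417/1288) + 98/3 = (1288/27417)*(382905/1288) + 98/3 = 127635/9139 + 98/3 = 1278527/27417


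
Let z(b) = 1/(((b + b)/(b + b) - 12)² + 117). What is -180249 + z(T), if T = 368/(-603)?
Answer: -42899261/238 ≈ -1.8025e+5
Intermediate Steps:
T = -368/603 (T = 368*(-1/603) = -368/603 ≈ -0.61028)
z(b) = 1/238 (z(b) = 1/(((2*b)/((2*b)) - 12)² + 117) = 1/(((2*b)*(1/(2*b)) - 12)² + 117) = 1/((1 - 12)² + 117) = 1/((-11)² + 117) = 1/(121 + 117) = 1/238)
-180249 + z(T) = -180249 + 1/238 = -42899261/238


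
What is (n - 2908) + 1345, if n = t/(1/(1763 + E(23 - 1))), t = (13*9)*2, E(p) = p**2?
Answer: 524235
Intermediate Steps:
t = 234 (t = 117*2 = 234)
n = 525798 (n = 234/(1/(1763 + (23 - 1)**2)) = 234/(1/(1763 + 22**2)) = 234/(1/(1763 + 484)) = 234/(1/2247) = 234*2247 = 525798)
(n - 2908) + 1345 = (525798 - 2908) + 1345 = 522890 + 1345 = 524235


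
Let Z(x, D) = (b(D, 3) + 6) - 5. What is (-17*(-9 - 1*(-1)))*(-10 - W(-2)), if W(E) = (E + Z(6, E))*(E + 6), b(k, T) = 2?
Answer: -1904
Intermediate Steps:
Z(x, D) = 3 (Z(x, D) = (2 + 6) - 5 = 8 - 5 = 3)
W(E) = (3 + E)*(6 + E) (W(E) = (E + 3)*(E + 6) = (3 + E)*(6 + E))
(-17*(-9 - 1*(-1)))*(-10 - W(-2)) = (-17*(-9 - 1*(-1)))*(-10 - (18 + (-2)**2 + 9*(-2))) = (-17*(-9 + 1))*(-10 - (18 + 4 - 18)) = (-17*(-8))*(-10 - 1*4) = 136*(-10 - 4) = 136*(-14) = -1904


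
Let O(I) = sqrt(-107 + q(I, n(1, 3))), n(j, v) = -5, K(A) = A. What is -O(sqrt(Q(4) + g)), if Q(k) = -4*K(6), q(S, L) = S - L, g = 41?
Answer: -I*sqrt(102 - sqrt(17)) ≈ -9.8933*I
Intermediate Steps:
Q(k) = -24 (Q(k) = -4*6 = -24)
O(I) = sqrt(-102 + I) (O(I) = sqrt(-107 + (I - 1*(-5))) = sqrt(-107 + (I + 5)) = sqrt(-107 + (5 + I)) = sqrt(-102 + I))
-O(sqrt(Q(4) + g)) = -sqrt(-102 + sqrt(-24 + 41)) = -sqrt(-102 + sqrt(17))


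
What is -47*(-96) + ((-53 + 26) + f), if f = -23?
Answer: 4462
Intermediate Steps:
-47*(-96) + ((-53 + 26) + f) = -47*(-96) + ((-53 + 26) - 23) = 4512 + (-27 - 23) = 4512 - 50 = 4462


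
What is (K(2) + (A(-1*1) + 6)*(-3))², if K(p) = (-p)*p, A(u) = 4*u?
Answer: 100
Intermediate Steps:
K(p) = -p²
(K(2) + (A(-1*1) + 6)*(-3))² = (-1*2² + (4*(-1*1) + 6)*(-3))² = (-1*4 + (4*(-1) + 6)*(-3))² = (-4 + (-4 + 6)*(-3))² = (-4 + 2*(-3))² = (-4 - 6)² = (-10)² = 100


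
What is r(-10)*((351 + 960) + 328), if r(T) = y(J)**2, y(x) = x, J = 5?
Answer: 40975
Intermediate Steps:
r(T) = 25 (r(T) = 5**2 = 25)
r(-10)*((351 + 960) + 328) = 25*((351 + 960) + 328) = 25*(1311 + 328) = 25*1639 = 40975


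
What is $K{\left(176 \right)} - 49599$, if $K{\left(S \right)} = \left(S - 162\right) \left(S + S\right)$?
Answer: $-44671$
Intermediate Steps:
$K{\left(S \right)} = 2 S \left(-162 + S\right)$ ($K{\left(S \right)} = \left(-162 + S\right) 2 S = 2 S \left(-162 + S\right)$)
$K{\left(176 \right)} - 49599 = 2 \cdot 176 \left(-162 + 176\right) - 49599 = 2 \cdot 176 \cdot 14 - 49599 = 4928 - 49599 = -44671$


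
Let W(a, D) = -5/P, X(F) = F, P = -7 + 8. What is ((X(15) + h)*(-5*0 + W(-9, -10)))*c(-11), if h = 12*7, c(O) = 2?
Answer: -990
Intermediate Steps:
P = 1
W(a, D) = -5 (W(a, D) = -5/1 = -5*1 = -5)
h = 84
((X(15) + h)*(-5*0 + W(-9, -10)))*c(-11) = ((15 + 84)*(-5*0 - 5))*2 = (99*(0 - 5))*2 = (99*(-5))*2 = -495*2 = -990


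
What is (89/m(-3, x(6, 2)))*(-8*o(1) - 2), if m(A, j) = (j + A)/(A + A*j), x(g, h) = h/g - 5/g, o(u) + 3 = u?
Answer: 534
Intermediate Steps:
o(u) = -3 + u
x(g, h) = -5/g + h/g
m(A, j) = (A + j)/(A + A*j)
(89/m(-3, x(6, 2)))*(-8*o(1) - 2) = (89/(((-3 + (-5 + 2)/6)/((-3)*(1 + (-5 + 2)/6)))))*(-8*(-3 + 1) - 2) = (89/((-(-3 + (⅙)*(-3))/(3*(1 + (⅙)*(-3))))))*(-8*(-2) - 2) = (89/((-(-3 - ½)/(3*(1 - ½)))))*(16 - 2) = (89/((-⅓*(-7/2)/½)))*14 = (89/((-⅓*2*(-7/2))))*14 = (89/(7/3))*14 = (89*(3/7))*14 = (267/7)*14 = 534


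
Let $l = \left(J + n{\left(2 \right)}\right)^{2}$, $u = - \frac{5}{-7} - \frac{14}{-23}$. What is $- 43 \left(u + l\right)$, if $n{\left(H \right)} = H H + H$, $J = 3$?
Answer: $- \frac{569922}{161} \approx -3539.9$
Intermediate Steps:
$n{\left(H \right)} = H + H^{2}$ ($n{\left(H \right)} = H^{2} + H = H + H^{2}$)
$u = \frac{213}{161}$ ($u = \left(-5\right) \left(- \frac{1}{7}\right) - - \frac{14}{23} = \frac{5}{7} + \frac{14}{23} = \frac{213}{161} \approx 1.323$)
$l = 81$ ($l = \left(3 + 2 \left(1 + 2\right)\right)^{2} = \left(3 + 2 \cdot 3\right)^{2} = \left(3 + 6\right)^{2} = 9^{2} = 81$)
$- 43 \left(u + l\right) = - 43 \left(\frac{213}{161} + 81\right) = \left(-43\right) \frac{13254}{161} = - \frac{569922}{161}$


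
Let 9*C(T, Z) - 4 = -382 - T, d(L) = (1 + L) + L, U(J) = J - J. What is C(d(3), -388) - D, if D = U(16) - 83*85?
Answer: 63110/9 ≈ 7012.2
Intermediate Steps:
U(J) = 0
d(L) = 1 + 2*L
C(T, Z) = -42 - T/9 (C(T, Z) = 4/9 + (-382 - T)/9 = 4/9 + (-382/9 - T/9) = -42 - T/9)
D = -7055 (D = 0 - 83*85 = 0 - 7055 = -7055)
C(d(3), -388) - D = (-42 - (1 + 2*3)/9) - 1*(-7055) = (-42 - (1 + 6)/9) + 7055 = (-42 - ⅑*7) + 7055 = (-42 - 7/9) + 7055 = -385/9 + 7055 = 63110/9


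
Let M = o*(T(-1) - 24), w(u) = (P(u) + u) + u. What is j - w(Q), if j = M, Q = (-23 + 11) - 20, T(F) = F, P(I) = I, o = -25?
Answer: 721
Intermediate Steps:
Q = -32 (Q = -12 - 20 = -32)
w(u) = 3*u (w(u) = (u + u) + u = 2*u + u = 3*u)
M = 625 (M = -25*(-1 - 24) = -25*(-25) = 625)
j = 625
j - w(Q) = 625 - 3*(-32) = 625 - 1*(-96) = 625 + 96 = 721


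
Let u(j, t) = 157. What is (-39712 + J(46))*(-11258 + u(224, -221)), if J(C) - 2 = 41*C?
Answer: 419884224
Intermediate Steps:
J(C) = 2 + 41*C
(-39712 + J(46))*(-11258 + u(224, -221)) = (-39712 + (2 + 41*46))*(-11258 + 157) = (-39712 + (2 + 1886))*(-11101) = (-39712 + 1888)*(-11101) = -37824*(-11101) = 419884224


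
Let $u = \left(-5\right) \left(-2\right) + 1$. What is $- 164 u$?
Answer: $-1804$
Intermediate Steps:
$u = 11$ ($u = 10 + 1 = 11$)
$- 164 u = \left(-164\right) 11 = -1804$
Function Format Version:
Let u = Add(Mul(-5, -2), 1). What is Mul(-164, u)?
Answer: -1804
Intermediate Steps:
u = 11 (u = Add(10, 1) = 11)
Mul(-164, u) = Mul(-164, 11) = -1804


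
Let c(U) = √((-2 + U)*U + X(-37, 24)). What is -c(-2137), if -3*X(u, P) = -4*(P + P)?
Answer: -√4571107 ≈ -2138.0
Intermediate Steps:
X(u, P) = 8*P/3 (X(u, P) = -(-4)*(P + P)/3 = -(-4)*2*P/3 = -(-8)*P/3 = 8*P/3)
c(U) = √(64 + U*(-2 + U)) (c(U) = √((-2 + U)*U + (8/3)*24) = √(U*(-2 + U) + 64) = √(64 + U*(-2 + U)))
-c(-2137) = -√(64 + (-2137)² - 2*(-2137)) = -√(64 + 4566769 + 4274) = -√4571107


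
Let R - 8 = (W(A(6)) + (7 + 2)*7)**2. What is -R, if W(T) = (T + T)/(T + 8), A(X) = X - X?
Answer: -3977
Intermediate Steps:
A(X) = 0
W(T) = 2*T/(8 + T) (W(T) = (2*T)/(8 + T) = 2*T/(8 + T))
R = 3977 (R = 8 + (2*0/(8 + 0) + (7 + 2)*7)**2 = 8 + (2*0/8 + 9*7)**2 = 8 + (2*0*(1/8) + 63)**2 = 8 + (0 + 63)**2 = 8 + 63**2 = 8 + 3969 = 3977)
-R = -1*3977 = -3977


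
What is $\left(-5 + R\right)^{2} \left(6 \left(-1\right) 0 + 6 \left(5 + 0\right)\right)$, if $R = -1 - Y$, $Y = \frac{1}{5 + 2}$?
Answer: $\frac{55470}{49} \approx 1132.0$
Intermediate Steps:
$Y = \frac{1}{7} \approx 0.14286$
$R = - \frac{8}{7}$ ($R = -1 - \frac{1}{7} = - \frac{8}{7} \approx -1.1429$)
$\left(-5 + R\right)^{2} \left(6 \left(-1\right) 0 + 6 \left(5 + 0\right)\right) = \left(-5 - \frac{8}{7}\right)^{2} \left(6 \left(-1\right) 0 + 6 \left(5 + 0\right)\right) = \left(- \frac{43}{7}\right)^{2} \left(\left(-6\right) 0 + 6 \cdot 5\right) = \frac{1849 \left(0 + 30\right)}{49} = \frac{1849}{49} \cdot 30 = \frac{55470}{49}$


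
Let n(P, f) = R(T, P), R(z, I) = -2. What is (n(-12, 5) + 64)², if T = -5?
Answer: 3844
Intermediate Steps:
n(P, f) = -2
(n(-12, 5) + 64)² = (-2 + 64)² = 62² = 3844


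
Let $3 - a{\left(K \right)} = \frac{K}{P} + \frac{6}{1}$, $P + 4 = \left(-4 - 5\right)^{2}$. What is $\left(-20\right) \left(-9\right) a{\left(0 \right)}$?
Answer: $-540$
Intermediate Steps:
$P = 77$ ($P = -4 + \left(-4 - 5\right)^{2} = -4 + \left(-9\right)^{2} = -4 + 81 = 77$)
$a{\left(K \right)} = -3 - \frac{K}{77}$ ($a{\left(K \right)} = 3 - \left(\frac{K}{77} + \frac{6}{1}\right) = 3 - \left(K \frac{1}{77} + 6 \cdot 1\right) = 3 - \left(\frac{K}{77} + 6\right) = 3 - \left(6 + \frac{K}{77}\right) = -3 - \frac{K}{77}$)
$\left(-20\right) \left(-9\right) a{\left(0 \right)} = \left(-20\right) \left(-9\right) \left(-3 - 0\right) = 180 \left(-3 + 0\right) = 180 \left(-3\right) = -540$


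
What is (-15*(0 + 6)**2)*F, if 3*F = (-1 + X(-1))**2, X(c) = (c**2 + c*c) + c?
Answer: 0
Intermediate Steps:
X(c) = c + 2*c**2 (X(c) = (c**2 + c**2) + c = 2*c**2 + c = c + 2*c**2)
F = 0 (F = (-1 - (1 + 2*(-1)))**2/3 = (-1 - (1 - 2))**2/3 = (-1 - 1*(-1))**2/3 = (-1 + 1)**2/3 = (1/3)*0**2 = (1/3)*0 = 0)
(-15*(0 + 6)**2)*F = -15*(0 + 6)**2*0 = -15*6**2*0 = -15*36*0 = -540*0 = 0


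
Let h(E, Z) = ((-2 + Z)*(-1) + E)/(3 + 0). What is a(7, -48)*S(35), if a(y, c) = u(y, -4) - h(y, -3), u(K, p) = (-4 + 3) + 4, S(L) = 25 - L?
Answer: 10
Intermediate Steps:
u(K, p) = 3 (u(K, p) = -1 + 4 = 3)
h(E, Z) = ⅔ - Z/3 + E/3 (h(E, Z) = ((2 - Z) + E)/3 = (2 + E - Z)*(⅓) = ⅔ - Z/3 + E/3)
a(y, c) = 4/3 - y/3 (a(y, c) = 3 - (⅔ - ⅓*(-3) + y/3) = 3 - (⅔ + 1 + y/3) = 3 - (5/3 + y/3) = 3 + (-5/3 - y/3) = 4/3 - y/3)
a(7, -48)*S(35) = (4/3 - ⅓*7)*(25 - 1*35) = (4/3 - 7/3)*(25 - 35) = -1*(-10) = 10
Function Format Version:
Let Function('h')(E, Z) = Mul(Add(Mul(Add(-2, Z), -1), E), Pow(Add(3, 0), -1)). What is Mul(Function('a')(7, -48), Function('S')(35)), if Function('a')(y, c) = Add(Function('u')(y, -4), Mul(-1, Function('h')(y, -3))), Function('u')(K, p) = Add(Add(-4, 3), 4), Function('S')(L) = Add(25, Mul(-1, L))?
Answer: 10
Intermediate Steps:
Function('u')(K, p) = 3 (Function('u')(K, p) = Add(-1, 4) = 3)
Function('h')(E, Z) = Add(Rational(2, 3), Mul(Rational(-1, 3), Z), Mul(Rational(1, 3), E)) (Function('h')(E, Z) = Mul(Add(Add(2, Mul(-1, Z)), E), Pow(3, -1)) = Mul(Add(2, E, Mul(-1, Z)), Rational(1, 3)) = Add(Rational(2, 3), Mul(Rational(-1, 3), Z), Mul(Rational(1, 3), E)))
Function('a')(y, c) = Add(Rational(4, 3), Mul(Rational(-1, 3), y)) (Function('a')(y, c) = Add(3, Mul(-1, Add(Rational(2, 3), Mul(Rational(-1, 3), -3), Mul(Rational(1, 3), y)))) = Add(3, Mul(-1, Add(Rational(2, 3), 1, Mul(Rational(1, 3), y)))) = Add(3, Mul(-1, Add(Rational(5, 3), Mul(Rational(1, 3), y)))) = Add(3, Add(Rational(-5, 3), Mul(Rational(-1, 3), y))) = Add(Rational(4, 3), Mul(Rational(-1, 3), y)))
Mul(Function('a')(7, -48), Function('S')(35)) = Mul(Add(Rational(4, 3), Mul(Rational(-1, 3), 7)), Add(25, Mul(-1, 35))) = Mul(Add(Rational(4, 3), Rational(-7, 3)), Add(25, -35)) = Mul(-1, -10) = 10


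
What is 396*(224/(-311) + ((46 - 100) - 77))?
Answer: -16222140/311 ≈ -52161.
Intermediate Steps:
396*(224/(-311) + ((46 - 100) - 77)) = 396*(224*(-1/311) + (-54 - 77)) = 396*(-224/311 - 131) = 396*(-40965/311) = -16222140/311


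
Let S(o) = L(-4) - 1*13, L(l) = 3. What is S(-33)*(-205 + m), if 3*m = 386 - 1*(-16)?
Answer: 710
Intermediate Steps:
m = 134 (m = (386 - 1*(-16))/3 = (386 + 16)/3 = (⅓)*402 = 134)
S(o) = -10 (S(o) = 3 - 1*13 = 3 - 13 = -10)
S(-33)*(-205 + m) = -10*(-205 + 134) = -10*(-71) = 710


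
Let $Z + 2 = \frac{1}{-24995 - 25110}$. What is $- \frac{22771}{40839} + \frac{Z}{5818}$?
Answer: $- \frac{6642086993219}{11905013236710} \approx -0.55792$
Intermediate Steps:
$Z = - \frac{100211}{50105}$ ($Z = -2 + \frac{1}{-24995 - 25110} = -2 + \frac{1}{-50105} = -2 - \frac{1}{50105} = - \frac{100211}{50105} \approx -2.0$)
$- \frac{22771}{40839} + \frac{Z}{5818} = - \frac{22771}{40839} - \frac{100211}{50105 \cdot 5818} = \left(-22771\right) \frac{1}{40839} - \frac{100211}{291510890} = - \frac{22771}{40839} - \frac{100211}{291510890} = - \frac{6642086993219}{11905013236710}$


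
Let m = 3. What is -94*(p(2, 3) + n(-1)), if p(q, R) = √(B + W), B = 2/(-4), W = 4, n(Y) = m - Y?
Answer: -376 - 47*√14 ≈ -551.86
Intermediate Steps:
n(Y) = 3 - Y
B = -½ (B = 2*(-¼) = -½ ≈ -0.50000)
p(q, R) = √14/2 (p(q, R) = √(-½ + 4) = √(7/2) = √14/2)
-94*(p(2, 3) + n(-1)) = -94*(√14/2 + (3 - 1*(-1))) = -94*(√14/2 + (3 + 1)) = -94*(√14/2 + 4) = -94*(4 + √14/2) = -376 - 47*√14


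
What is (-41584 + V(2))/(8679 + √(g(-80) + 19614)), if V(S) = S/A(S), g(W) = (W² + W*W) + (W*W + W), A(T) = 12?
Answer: -721812179/150572614 + 249503*√38734/451717842 ≈ -4.6851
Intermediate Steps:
g(W) = W + 3*W² (g(W) = (W² + W²) + (W² + W) = 2*W² + (W + W²) = W + 3*W²)
V(S) = S/12
(-41584 + V(2))/(8679 + √(g(-80) + 19614)) = (-41584 + (1/12)*2)/(8679 + √(-80*(1 + 3*(-80)) + 19614)) = (-41584 + ⅙)/(8679 + √(-80*(1 - 240) + 19614)) = -249503/(6*(8679 + √(-80*(-239) + 19614))) = -249503/(6*(8679 + √(19120 + 19614))) = -249503/(6*(8679 + √38734))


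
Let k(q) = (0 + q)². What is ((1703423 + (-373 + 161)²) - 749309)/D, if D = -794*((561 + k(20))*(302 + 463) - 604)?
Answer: -499529/291620717 ≈ -0.0017129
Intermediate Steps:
k(q) = q²
D = -583241434 (D = -794*((561 + 20²)*(302 + 463) - 604) = -794*((561 + 400)*765 - 604) = -794*(961*765 - 604) = -794*(735165 - 604) = -794*734561 = -583241434)
((1703423 + (-373 + 161)²) - 749309)/D = ((1703423 + (-373 + 161)²) - 749309)/(-583241434) = ((1703423 + (-212)²) - 749309)*(-1/583241434) = ((1703423 + 44944) - 749309)*(-1/583241434) = (1748367 - 749309)*(-1/583241434) = 999058*(-1/583241434) = -499529/291620717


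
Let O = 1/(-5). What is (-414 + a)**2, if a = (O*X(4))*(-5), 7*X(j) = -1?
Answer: 8404201/49 ≈ 1.7151e+5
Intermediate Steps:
X(j) = -1/7 (X(j) = (1/7)*(-1) = -1/7)
O = -1/5 ≈ -0.20000
a = -1/7 (a = -1/5*(-1/7)*(-5) = (1/35)*(-5) = -1/7 ≈ -0.14286)
(-414 + a)**2 = (-414 - 1/7)**2 = (-2899/7)**2 = 8404201/49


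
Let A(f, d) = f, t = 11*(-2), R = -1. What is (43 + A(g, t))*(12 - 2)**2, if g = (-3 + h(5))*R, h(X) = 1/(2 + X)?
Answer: 32100/7 ≈ 4585.7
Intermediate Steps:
t = -22
g = 20/7 (g = (-3 + 1/(2 + 5))*(-1) = (-3 + 1/7)*(-1) = -20/7*(-1) = 20/7 ≈ 2.8571)
(43 + A(g, t))*(12 - 2)**2 = (43 + 20/7)*(12 - 2)**2 = (321/7)*10**2 = (321/7)*100 = 32100/7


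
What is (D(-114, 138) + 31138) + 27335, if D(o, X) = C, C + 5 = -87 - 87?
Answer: 58294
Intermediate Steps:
C = -179 (C = -5 + (-87 - 87) = -5 - 174 = -179)
D(o, X) = -179
(D(-114, 138) + 31138) + 27335 = (-179 + 31138) + 27335 = 30959 + 27335 = 58294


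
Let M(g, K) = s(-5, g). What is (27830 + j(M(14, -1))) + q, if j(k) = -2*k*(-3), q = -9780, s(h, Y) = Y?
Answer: 18134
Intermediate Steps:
M(g, K) = g
j(k) = 6*k
(27830 + j(M(14, -1))) + q = (27830 + 6*14) - 9780 = (27830 + 84) - 9780 = 27914 - 9780 = 18134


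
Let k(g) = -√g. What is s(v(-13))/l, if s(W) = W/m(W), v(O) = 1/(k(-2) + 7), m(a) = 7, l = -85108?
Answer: -1/4340508 - I*√2/30383556 ≈ -2.3039e-7 - 4.6545e-8*I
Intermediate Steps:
v(O) = 1/(7 - I*√2) (v(O) = 1/(-√(-2) + 7) = 1/(-I*√2 + 7) = 1/(7 - I*√2))
s(W) = W/7
s(v(-13))/l = ((7/51 + I*√2/51)/7)/(-85108) = (1/51 + I*√2/357)*(-1/85108) = -1/4340508 - I*√2/30383556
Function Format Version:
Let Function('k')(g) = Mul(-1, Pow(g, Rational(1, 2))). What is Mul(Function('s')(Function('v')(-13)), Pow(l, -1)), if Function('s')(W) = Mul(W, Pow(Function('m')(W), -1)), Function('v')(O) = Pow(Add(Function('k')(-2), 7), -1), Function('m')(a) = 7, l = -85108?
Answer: Add(Rational(-1, 4340508), Mul(Rational(-1, 30383556), I, Pow(2, Rational(1, 2)))) ≈ Add(-2.3039e-7, Mul(-4.6545e-8, I))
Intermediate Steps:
Function('v')(O) = Pow(Add(7, Mul(-1, I, Pow(2, Rational(1, 2)))), -1) (Function('v')(O) = Pow(Add(Mul(-1, Pow(-2, Rational(1, 2))), 7), -1) = Pow(Add(Mul(-1, Mul(I, Pow(2, Rational(1, 2)))), 7), -1) = Pow(Add(Mul(-1, I, Pow(2, Rational(1, 2))), 7), -1) = Pow(Add(7, Mul(-1, I, Pow(2, Rational(1, 2)))), -1))
Function('s')(W) = Mul(Rational(1, 7), W) (Function('s')(W) = Mul(W, Pow(7, -1)) = Mul(W, Rational(1, 7)) = Mul(Rational(1, 7), W))
Mul(Function('s')(Function('v')(-13)), Pow(l, -1)) = Mul(Mul(Rational(1, 7), Add(Rational(7, 51), Mul(Rational(1, 51), I, Pow(2, Rational(1, 2))))), Pow(-85108, -1)) = Mul(Add(Rational(1, 51), Mul(Rational(1, 357), I, Pow(2, Rational(1, 2)))), Rational(-1, 85108)) = Add(Rational(-1, 4340508), Mul(Rational(-1, 30383556), I, Pow(2, Rational(1, 2))))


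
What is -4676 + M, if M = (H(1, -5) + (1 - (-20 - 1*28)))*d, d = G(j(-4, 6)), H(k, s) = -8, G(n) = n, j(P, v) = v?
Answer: -4430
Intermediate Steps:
d = 6
M = 246 (M = (-8 + (1 - (-20 - 1*28)))*6 = (-8 + (1 - (-20 - 28)))*6 = (-8 + (1 - 1*(-48)))*6 = (-8 + (1 + 48))*6 = (-8 + 49)*6 = 41*6 = 246)
-4676 + M = -4676 + 246 = -4430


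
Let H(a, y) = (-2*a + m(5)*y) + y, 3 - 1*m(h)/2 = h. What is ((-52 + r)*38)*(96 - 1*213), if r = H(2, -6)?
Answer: 168948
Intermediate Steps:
m(h) = 6 - 2*h
H(a, y) = -3*y - 2*a (H(a, y) = (-2*a + (6 - 2*5)*y) + y = (-2*a + (6 - 10)*y) + y = (-2*a - 4*y) + y = (-4*y - 2*a) + y = -3*y - 2*a)
r = 14 (r = -3*(-6) - 2*2 = 18 - 4 = 14)
((-52 + r)*38)*(96 - 1*213) = ((-52 + 14)*38)*(96 - 1*213) = (-38*38)*(96 - 213) = -1444*(-117) = 168948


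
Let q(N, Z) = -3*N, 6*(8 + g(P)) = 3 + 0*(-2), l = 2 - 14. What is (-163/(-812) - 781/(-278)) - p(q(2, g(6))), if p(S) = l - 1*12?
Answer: 3048575/112868 ≈ 27.010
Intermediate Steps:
l = -12
g(P) = -15/2 (g(P) = -8 + (3 + 0*(-2))/6 = -8 + (3 + 0)/6 = -8 + (⅙)*3 = -8 + ½ = -15/2)
p(S) = -24 (p(S) = -12 - 1*12 = -12 - 12 = -24)
(-163/(-812) - 781/(-278)) - p(q(2, g(6))) = (-163/(-812) - 781/(-278)) - 1*(-24) = (-163*(-1/812) - 781*(-1/278)) + 24 = (163/812 + 781/278) + 24 = 339743/112868 + 24 = 3048575/112868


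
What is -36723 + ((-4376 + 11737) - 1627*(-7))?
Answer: -17973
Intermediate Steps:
-36723 + ((-4376 + 11737) - 1627*(-7)) = -36723 + (7361 + 11389) = -36723 + 18750 = -17973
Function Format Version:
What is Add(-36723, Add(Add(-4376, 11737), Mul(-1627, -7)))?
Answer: -17973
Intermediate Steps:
Add(-36723, Add(Add(-4376, 11737), Mul(-1627, -7))) = Add(-36723, Add(7361, 11389)) = Add(-36723, 18750) = -17973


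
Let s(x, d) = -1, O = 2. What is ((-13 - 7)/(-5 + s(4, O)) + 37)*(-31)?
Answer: -3751/3 ≈ -1250.3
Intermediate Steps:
((-13 - 7)/(-5 + s(4, O)) + 37)*(-31) = ((-13 - 7)/(-5 - 1) + 37)*(-31) = (-20/(-6) + 37)*(-31) = (-20*(-1/6) + 37)*(-31) = (10/3 + 37)*(-31) = (121/3)*(-31) = -3751/3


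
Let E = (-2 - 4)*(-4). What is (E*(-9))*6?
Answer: -1296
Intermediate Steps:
E = 24 (E = -6*(-4) = 24)
(E*(-9))*6 = (24*(-9))*6 = -216*6 = -1296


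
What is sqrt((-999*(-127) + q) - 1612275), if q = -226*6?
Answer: 7*I*sqrt(30342) ≈ 1219.3*I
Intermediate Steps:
q = -1356
sqrt((-999*(-127) + q) - 1612275) = sqrt((-999*(-127) - 1356) - 1612275) = sqrt((126873 - 1356) - 1612275) = sqrt(125517 - 1612275) = sqrt(-1486758) = 7*I*sqrt(30342)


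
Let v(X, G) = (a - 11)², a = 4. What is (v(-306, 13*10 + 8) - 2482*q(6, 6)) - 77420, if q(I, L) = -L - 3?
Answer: -55033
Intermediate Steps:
q(I, L) = -3 - L
v(X, G) = 49 (v(X, G) = (4 - 11)² = (-7)² = 49)
(v(-306, 13*10 + 8) - 2482*q(6, 6)) - 77420 = (49 - 2482*(-3 - 1*6)) - 77420 = (49 - 2482*(-3 - 6)) - 77420 = (49 - 2482*(-9)) - 77420 = (49 + 22338) - 77420 = 22387 - 77420 = -55033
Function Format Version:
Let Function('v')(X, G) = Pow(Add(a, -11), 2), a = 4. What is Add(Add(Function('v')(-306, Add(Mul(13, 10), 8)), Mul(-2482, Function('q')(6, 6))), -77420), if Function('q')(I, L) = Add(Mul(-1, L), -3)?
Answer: -55033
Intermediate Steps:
Function('q')(I, L) = Add(-3, Mul(-1, L))
Function('v')(X, G) = 49 (Function('v')(X, G) = Pow(Add(4, -11), 2) = Pow(-7, 2) = 49)
Add(Add(Function('v')(-306, Add(Mul(13, 10), 8)), Mul(-2482, Function('q')(6, 6))), -77420) = Add(Add(49, Mul(-2482, Add(-3, Mul(-1, 6)))), -77420) = Add(Add(49, Mul(-2482, Add(-3, -6))), -77420) = Add(Add(49, Mul(-2482, -9)), -77420) = Add(Add(49, 22338), -77420) = Add(22387, -77420) = -55033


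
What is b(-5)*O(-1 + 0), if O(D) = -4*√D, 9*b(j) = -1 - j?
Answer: -16*I/9 ≈ -1.7778*I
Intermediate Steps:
b(j) = -⅑ - j/9 (b(j) = (-1 - j)/9 = -⅑ - j/9)
b(-5)*O(-1 + 0) = (-⅑ - ⅑*(-5))*(-4*√(-1 + 0)) = (-⅑ + 5/9)*(-4*I) = 4*(-4*I)/9 = -16*I/9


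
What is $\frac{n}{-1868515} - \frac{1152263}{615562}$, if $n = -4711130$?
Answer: $\frac{1540148259}{2371519238} \approx 0.64944$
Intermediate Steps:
$\frac{n}{-1868515} - \frac{1152263}{615562} = - \frac{4711130}{-1868515} - \frac{1152263}{615562} = \left(-4711130\right) \left(- \frac{1}{1868515}\right) - \frac{11879}{6346} = \frac{942226}{373703} - \frac{11879}{6346} = \frac{1540148259}{2371519238}$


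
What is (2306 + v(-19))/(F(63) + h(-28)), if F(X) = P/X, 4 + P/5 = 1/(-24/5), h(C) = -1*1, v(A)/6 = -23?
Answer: -3278016/2017 ≈ -1625.2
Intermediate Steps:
v(A) = -138 (v(A) = 6*(-23) = -138)
h(C) = -1
P = -505/24 (P = -20 + 5/((-24/5)) = -20 + 5/((-6*4/5)) = -20 + 5/(-24/5) = -20 + 5*(-5/24) = -20 - 25/24 = -505/24 ≈ -21.042)
F(X) = -505/(24*X)
(2306 + v(-19))/(F(63) + h(-28)) = (2306 - 138)/(-505/24/63 - 1) = 2168/(-505/24*1/63 - 1) = 2168/(-505/1512 - 1) = 2168/(-2017/1512) = 2168*(-1512/2017) = -3278016/2017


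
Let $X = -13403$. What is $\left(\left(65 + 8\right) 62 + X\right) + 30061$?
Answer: $21184$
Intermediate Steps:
$\left(\left(65 + 8\right) 62 + X\right) + 30061 = \left(\left(65 + 8\right) 62 - 13403\right) + 30061 = \left(73 \cdot 62 - 13403\right) + 30061 = \left(4526 - 13403\right) + 30061 = -8877 + 30061 = 21184$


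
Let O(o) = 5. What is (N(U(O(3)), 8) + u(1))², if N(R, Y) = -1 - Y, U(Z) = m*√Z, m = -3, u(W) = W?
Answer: 64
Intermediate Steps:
U(Z) = -3*√Z
(N(U(O(3)), 8) + u(1))² = ((-1 - 1*8) + 1)² = ((-1 - 8) + 1)² = (-9 + 1)² = (-8)² = 64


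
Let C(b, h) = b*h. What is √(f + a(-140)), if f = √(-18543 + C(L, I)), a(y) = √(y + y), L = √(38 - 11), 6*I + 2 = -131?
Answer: √2*√I*√(4*√70 + √14*√(5298 + 19*√3))/2 ≈ 8.7558 + 8.7558*I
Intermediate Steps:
I = -133/6 (I = -⅓ + (⅙)*(-131) = -⅓ - 131/6 = -133/6 ≈ -22.167)
L = 3*√3 (L = √27 = 3*√3 ≈ 5.1962)
a(y) = √2*√y (a(y) = √(2*y) = √2*√y)
f = √(-18543 - 133*√3/2) (f = √(-18543 + (3*√3)*(-133/6)) = √(-18543 - 133*√3/2) ≈ 136.59*I)
√(f + a(-140)) = √(√(-74172 - 266*√3)/2 + √2*√(-140)) = √(√(-74172 - 266*√3)/2 + √2*(2*I*√35)) = √(√(-74172 - 266*√3)/2 + 2*I*√70)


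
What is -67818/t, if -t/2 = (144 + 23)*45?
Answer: 11303/2505 ≈ 4.5122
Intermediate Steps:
t = -15030 (t = -2*(144 + 23)*45 = -334*45 = -2*7515 = -15030)
-67818/t = -67818/(-15030) = -67818*(-1/15030) = 11303/2505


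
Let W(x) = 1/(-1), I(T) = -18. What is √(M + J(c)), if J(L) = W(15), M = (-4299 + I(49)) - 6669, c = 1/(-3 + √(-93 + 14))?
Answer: I*√10987 ≈ 104.82*I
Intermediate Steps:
W(x) = -1
c = 1/(-3 + I*√79) (c = 1/(-3 + √(-79)) = 1/(-3 + I*√79) ≈ -0.034091 - 0.101*I)
M = -10986 (M = (-4299 - 18) - 6669 = -4317 - 6669 = -10986)
J(L) = -1
√(M + J(c)) = √(-10986 - 1) = √(-10987) = I*√10987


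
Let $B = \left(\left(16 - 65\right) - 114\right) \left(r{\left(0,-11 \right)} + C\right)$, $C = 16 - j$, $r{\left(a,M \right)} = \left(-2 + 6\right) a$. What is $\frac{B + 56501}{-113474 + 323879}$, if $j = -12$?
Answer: $\frac{51937}{210405} \approx 0.24684$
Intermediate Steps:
$r{\left(a,M \right)} = 4 a$
$C = 28$ ($C = 16 - -12 = 16 + 12 = 28$)
$B = -4564$ ($B = \left(\left(16 - 65\right) - 114\right) \left(4 \cdot 0 + 28\right) = \left(-49 - 114\right) \left(0 + 28\right) = \left(-163\right) 28 = -4564$)
$\frac{B + 56501}{-113474 + 323879} = \frac{-4564 + 56501}{-113474 + 323879} = \frac{51937}{210405}$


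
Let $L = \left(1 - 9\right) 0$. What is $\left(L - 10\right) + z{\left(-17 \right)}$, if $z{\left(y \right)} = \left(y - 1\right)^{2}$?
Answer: $314$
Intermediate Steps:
$L = 0$ ($L = \left(-8\right) 0 = 0$)
$z{\left(y \right)} = \left(-1 + y\right)^{2}$
$\left(L - 10\right) + z{\left(-17 \right)} = \left(0 - 10\right) + \left(-1 - 17\right)^{2} = -10 + \left(-18\right)^{2} = -10 + 324 = 314$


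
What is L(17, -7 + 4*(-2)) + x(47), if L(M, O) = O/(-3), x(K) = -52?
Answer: -47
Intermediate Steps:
L(M, O) = -O/3 (L(M, O) = O*(-⅓) = -O/3)
L(17, -7 + 4*(-2)) + x(47) = -(-7 + 4*(-2))/3 - 52 = -(-7 - 8)/3 - 52 = -⅓*(-15) - 52 = 5 - 52 = -47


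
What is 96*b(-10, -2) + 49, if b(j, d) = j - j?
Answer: 49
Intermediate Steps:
b(j, d) = 0
96*b(-10, -2) + 49 = 96*0 + 49 = 0 + 49 = 49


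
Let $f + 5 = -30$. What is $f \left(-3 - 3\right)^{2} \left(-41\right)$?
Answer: $51660$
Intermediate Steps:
$f = -35$ ($f = -5 - 30 = -35$)
$f \left(-3 - 3\right)^{2} \left(-41\right) = - 35 \left(-3 - 3\right)^{2} \left(-41\right) = - 35 \left(-6\right)^{2} \left(-41\right) = \left(-35\right) 36 \left(-41\right) = \left(-1260\right) \left(-41\right) = 51660$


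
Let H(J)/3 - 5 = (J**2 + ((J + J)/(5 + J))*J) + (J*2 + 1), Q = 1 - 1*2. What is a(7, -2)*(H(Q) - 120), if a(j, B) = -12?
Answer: 1242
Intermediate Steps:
Q = -1 (Q = 1 - 2 = -1)
H(J) = 18 + 3*J**2 + 6*J + 6*J**2/(5 + J) (H(J) = 15 + 3*((J**2 + ((J + J)/(5 + J))*J) + (J*2 + 1)) = 15 + 3*((J**2 + ((2*J)/(5 + J))*J) + (2*J + 1)) = 15 + 3*((J**2 + (2*J/(5 + J))*J) + (1 + 2*J)) = 15 + 3*((J**2 + 2*J**2/(5 + J)) + (1 + 2*J)) = 15 + 3*(1 + J**2 + 2*J + 2*J**2/(5 + J)) = 15 + (3 + 3*J**2 + 6*J + 6*J**2/(5 + J)) = 18 + 3*J**2 + 6*J + 6*J**2/(5 + J))
a(7, -2)*(H(Q) - 120) = -12*(3*(30 + (-1)**3 + 9*(-1)**2 + 16*(-1))/(5 - 1) - 120) = -12*(3*(30 - 1 + 9*1 - 16)/4 - 120) = -12*(3*(1/4)*(30 - 1 + 9 - 16) - 120) = -12*(3*(1/4)*22 - 120) = -12*(33/2 - 120) = -12*(-207/2) = 1242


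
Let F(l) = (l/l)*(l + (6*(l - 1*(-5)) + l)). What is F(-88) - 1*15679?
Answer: -16353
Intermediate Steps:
F(l) = 30 + 8*l (F(l) = 1*(l + (6*(l + 5) + l)) = 1*(l + (6*(5 + l) + l)) = 1*(l + ((30 + 6*l) + l)) = 1*(l + (30 + 7*l)) = 1*(30 + 8*l) = 30 + 8*l)
F(-88) - 1*15679 = (30 + 8*(-88)) - 1*15679 = (30 - 704) - 15679 = -674 - 15679 = -16353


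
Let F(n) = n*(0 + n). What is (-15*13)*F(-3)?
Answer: -1755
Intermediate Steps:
F(n) = n² (F(n) = n*n = n²)
(-15*13)*F(-3) = -15*13*(-3)² = -195*9 = -1755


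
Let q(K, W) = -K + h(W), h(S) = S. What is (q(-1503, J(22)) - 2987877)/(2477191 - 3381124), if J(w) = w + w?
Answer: 2986330/903933 ≈ 3.3037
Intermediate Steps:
J(w) = 2*w
q(K, W) = W - K (q(K, W) = -K + W = W - K)
(q(-1503, J(22)) - 2987877)/(2477191 - 3381124) = ((2*22 - 1*(-1503)) - 2987877)/(2477191 - 3381124) = ((44 + 1503) - 2987877)/(-903933) = (1547 - 2987877)*(-1/903933) = -2986330*(-1/903933) = 2986330/903933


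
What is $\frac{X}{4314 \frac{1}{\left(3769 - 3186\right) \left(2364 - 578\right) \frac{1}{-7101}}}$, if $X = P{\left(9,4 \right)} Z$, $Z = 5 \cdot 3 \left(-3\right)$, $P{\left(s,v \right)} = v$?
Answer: $\frac{10412380}{1701873} \approx 6.1182$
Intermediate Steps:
$Z = -45$ ($Z = 15 \left(-3\right) = -45$)
$X = -180$ ($X = 4 \left(-45\right) = -180$)
$\frac{X}{4314 \frac{1}{\left(3769 - 3186\right) \left(2364 - 578\right) \frac{1}{-7101}}} = - \frac{180}{4314 \frac{1}{\left(3769 - 3186\right) \left(2364 - 578\right) \frac{1}{-7101}}} = - \frac{180}{4314 \frac{1}{583 \cdot 1786 \left(- \frac{1}{7101}\right)}} = - \frac{180}{4314 \frac{1}{1041238 \left(- \frac{1}{7101}\right)}} = - \frac{180}{4314 \frac{1}{- \frac{1041238}{7101}}} = - \frac{180}{4314 \left(- \frac{7101}{1041238}\right)} = - \frac{180}{- \frac{15316857}{520619}} = \left(-180\right) \left(- \frac{520619}{15316857}\right) = \frac{10412380}{1701873}$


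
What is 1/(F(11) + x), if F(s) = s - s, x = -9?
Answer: -⅑ ≈ -0.11111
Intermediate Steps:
F(s) = 0
1/(F(11) + x) = 1/(0 - 9) = 1/(-9) = -⅑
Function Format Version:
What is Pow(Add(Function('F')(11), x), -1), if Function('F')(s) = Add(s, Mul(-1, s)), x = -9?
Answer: Rational(-1, 9) ≈ -0.11111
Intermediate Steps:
Function('F')(s) = 0
Pow(Add(Function('F')(11), x), -1) = Pow(Add(0, -9), -1) = Pow(-9, -1) = Rational(-1, 9)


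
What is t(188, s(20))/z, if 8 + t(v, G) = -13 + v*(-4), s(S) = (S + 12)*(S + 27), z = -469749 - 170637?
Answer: 773/640386 ≈ 0.0012071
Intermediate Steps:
z = -640386
s(S) = (12 + S)*(27 + S)
t(v, G) = -21 - 4*v (t(v, G) = -8 + (-13 + v*(-4)) = -8 + (-13 - 4*v) = -21 - 4*v)
t(188, s(20))/z = (-21 - 4*188)/(-640386) = (-21 - 752)*(-1/640386) = -773*(-1/640386) = 773/640386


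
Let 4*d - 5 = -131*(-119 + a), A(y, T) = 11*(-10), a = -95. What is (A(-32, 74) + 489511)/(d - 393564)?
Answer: -1957604/1546217 ≈ -1.2661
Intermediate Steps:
A(y, T) = -110
d = 28039/4 (d = 5/4 + (-131*(-119 - 95))/4 = 5/4 + (-131*(-214))/4 = 5/4 + (1/4)*28034 = 5/4 + 14017/2 = 28039/4 ≈ 7009.8)
(A(-32, 74) + 489511)/(d - 393564) = (-110 + 489511)/(28039/4 - 393564) = 489401/(-1546217/4) = 489401*(-4/1546217) = -1957604/1546217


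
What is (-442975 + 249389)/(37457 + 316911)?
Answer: -96793/177184 ≈ -0.54629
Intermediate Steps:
(-442975 + 249389)/(37457 + 316911) = -193586/354368 = -193586*1/354368 = -96793/177184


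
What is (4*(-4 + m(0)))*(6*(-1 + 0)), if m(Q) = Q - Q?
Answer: 96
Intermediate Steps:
m(Q) = 0
(4*(-4 + m(0)))*(6*(-1 + 0)) = (4*(-4 + 0))*(6*(-1 + 0)) = (4*(-4))*(6*(-1)) = -16*(-6) = 96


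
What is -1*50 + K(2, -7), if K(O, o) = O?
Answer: -48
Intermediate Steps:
-1*50 + K(2, -7) = -1*50 + 2 = -50 + 2 = -48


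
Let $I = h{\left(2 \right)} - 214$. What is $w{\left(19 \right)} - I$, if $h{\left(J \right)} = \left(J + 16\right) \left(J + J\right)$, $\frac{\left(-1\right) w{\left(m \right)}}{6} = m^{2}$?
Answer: $-2024$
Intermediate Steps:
$w{\left(m \right)} = - 6 m^{2}$
$h{\left(J \right)} = 2 J \left(16 + J\right)$ ($h{\left(J \right)} = \left(16 + J\right) 2 J = 2 J \left(16 + J\right)$)
$I = -142$ ($I = 2 \cdot 2 \left(16 + 2\right) - 214 = 2 \cdot 2 \cdot 18 - 214 = 72 - 214 = -142$)
$w{\left(19 \right)} - I = - 6 \cdot 19^{2} - -142 = \left(-6\right) 361 + 142 = -2166 + 142 = -2024$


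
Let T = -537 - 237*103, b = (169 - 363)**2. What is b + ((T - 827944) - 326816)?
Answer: -1142072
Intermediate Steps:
b = 37636 (b = (-194)**2 = 37636)
T = -24948 (T = -537 - 24411 = -24948)
b + ((T - 827944) - 326816) = 37636 + ((-24948 - 827944) - 326816) = 37636 + (-852892 - 326816) = 37636 - 1179708 = -1142072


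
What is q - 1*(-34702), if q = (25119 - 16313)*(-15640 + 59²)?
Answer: -107037452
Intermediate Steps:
q = -107072154 (q = 8806*(-15640 + 3481) = 8806*(-12159) = -107072154)
q - 1*(-34702) = -107072154 - 1*(-34702) = -107072154 + 34702 = -107037452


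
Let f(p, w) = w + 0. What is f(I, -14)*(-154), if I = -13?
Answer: 2156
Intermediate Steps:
f(p, w) = w
f(I, -14)*(-154) = -14*(-154) = 2156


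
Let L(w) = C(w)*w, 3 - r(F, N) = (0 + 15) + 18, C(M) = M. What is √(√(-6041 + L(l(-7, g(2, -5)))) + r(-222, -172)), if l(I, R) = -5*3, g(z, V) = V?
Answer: √(-30 + 2*I*√1454) ≈ 5.0966 + 7.4817*I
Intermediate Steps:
l(I, R) = -15
r(F, N) = -30 (r(F, N) = 3 - ((0 + 15) + 18) = 3 - (15 + 18) = 3 - 1*33 = 3 - 33 = -30)
L(w) = w² (L(w) = w*w = w²)
√(√(-6041 + L(l(-7, g(2, -5)))) + r(-222, -172)) = √(√(-6041 + (-15)²) - 30) = √(√(-6041 + 225) - 30) = √(√(-5816) - 30) = √(2*I*√1454 - 30) = √(-30 + 2*I*√1454)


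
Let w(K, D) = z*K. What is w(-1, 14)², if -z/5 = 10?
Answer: 2500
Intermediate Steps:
z = -50 (z = -5*10 = -50)
w(K, D) = -50*K
w(-1, 14)² = (-50*(-1))² = 50² = 2500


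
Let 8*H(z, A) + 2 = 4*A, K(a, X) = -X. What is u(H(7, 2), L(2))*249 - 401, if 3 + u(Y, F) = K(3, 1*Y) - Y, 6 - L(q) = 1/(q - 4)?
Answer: -3043/2 ≈ -1521.5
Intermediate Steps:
H(z, A) = -1/4 + A/2 (H(z, A) = -1/4 + (4*A)/8 = -1/4 + A/2)
L(q) = 6 - 1/(-4 + q) (L(q) = 6 - 1/(q - 4) = 6 - 1/(-4 + q))
u(Y, F) = -3 - 2*Y (u(Y, F) = -3 + (-Y - Y) = -3 - 2*Y)
u(H(7, 2), L(2))*249 - 401 = (-3 - 2*(-1/4 + (1/2)*2))*249 - 401 = (-3 - 2*(-1/4 + 1))*249 - 401 = (-3 - 2*3/4)*249 - 401 = (-3 - 3/2)*249 - 401 = -9/2*249 - 401 = -2241/2 - 401 = -3043/2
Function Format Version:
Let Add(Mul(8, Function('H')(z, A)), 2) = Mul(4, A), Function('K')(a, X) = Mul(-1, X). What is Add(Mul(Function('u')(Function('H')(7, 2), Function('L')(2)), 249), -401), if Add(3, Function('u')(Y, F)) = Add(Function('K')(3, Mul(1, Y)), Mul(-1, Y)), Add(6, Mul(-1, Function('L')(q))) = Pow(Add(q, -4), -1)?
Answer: Rational(-3043, 2) ≈ -1521.5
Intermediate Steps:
Function('H')(z, A) = Add(Rational(-1, 4), Mul(Rational(1, 2), A)) (Function('H')(z, A) = Add(Rational(-1, 4), Mul(Rational(1, 8), Mul(4, A))) = Add(Rational(-1, 4), Mul(Rational(1, 2), A)))
Function('L')(q) = Add(6, Mul(-1, Pow(Add(-4, q), -1))) (Function('L')(q) = Add(6, Mul(-1, Pow(Add(q, -4), -1))) = Add(6, Mul(-1, Pow(Add(-4, q), -1))))
Function('u')(Y, F) = Add(-3, Mul(-2, Y)) (Function('u')(Y, F) = Add(-3, Add(Mul(-1, Mul(1, Y)), Mul(-1, Y))) = Add(-3, Add(Mul(-1, Y), Mul(-1, Y))) = Add(-3, Mul(-2, Y)))
Add(Mul(Function('u')(Function('H')(7, 2), Function('L')(2)), 249), -401) = Add(Mul(Add(-3, Mul(-2, Add(Rational(-1, 4), Mul(Rational(1, 2), 2)))), 249), -401) = Add(Mul(Add(-3, Mul(-2, Add(Rational(-1, 4), 1))), 249), -401) = Add(Mul(Add(-3, Mul(-2, Rational(3, 4))), 249), -401) = Add(Mul(Add(-3, Rational(-3, 2)), 249), -401) = Add(Mul(Rational(-9, 2), 249), -401) = Add(Rational(-2241, 2), -401) = Rational(-3043, 2)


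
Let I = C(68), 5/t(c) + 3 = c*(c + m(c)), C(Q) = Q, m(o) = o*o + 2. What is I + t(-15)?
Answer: 216439/3183 ≈ 67.998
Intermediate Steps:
m(o) = 2 + o² (m(o) = o² + 2 = 2 + o²)
t(c) = 5/(-3 + c*(2 + c + c²)) (t(c) = 5/(-3 + c*(c + (2 + c²))) = 5/(-3 + c*(2 + c + c²)))
I = 68
I + t(-15) = 68 + 5/(-3 + (-15)² - 15*(2 + (-15)²)) = 68 + 5/(-3 + 225 - 15*(2 + 225)) = 68 + 5/(-3 + 225 - 15*227) = 68 + 5/(-3 + 225 - 3405) = 68 + 5/(-3183) = 68 + 5*(-1/3183) = 68 - 5/3183 = 216439/3183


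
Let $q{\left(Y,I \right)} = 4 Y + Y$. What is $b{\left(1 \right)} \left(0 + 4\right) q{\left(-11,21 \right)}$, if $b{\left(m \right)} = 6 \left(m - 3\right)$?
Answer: $2640$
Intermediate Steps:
$b{\left(m \right)} = -18 + 6 m$ ($b{\left(m \right)} = 6 \left(-3 + m\right) = -18 + 6 m$)
$q{\left(Y,I \right)} = 5 Y$
$b{\left(1 \right)} \left(0 + 4\right) q{\left(-11,21 \right)} = \left(-18 + 6 \cdot 1\right) \left(0 + 4\right) 5 \left(-11\right) = \left(-18 + 6\right) 4 \left(-55\right) = \left(-12\right) 4 \left(-55\right) = \left(-48\right) \left(-55\right) = 2640$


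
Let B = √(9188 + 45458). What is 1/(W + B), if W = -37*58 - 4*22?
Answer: -1117/2468055 - √54646/4936110 ≈ -0.00049994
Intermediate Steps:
B = √54646 ≈ 233.76
W = -2234 (W = -2146 - 88 = -2234)
1/(W + B) = 1/(-2234 + √54646)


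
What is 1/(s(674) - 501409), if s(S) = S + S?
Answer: -1/500061 ≈ -1.9998e-6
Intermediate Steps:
s(S) = 2*S
1/(s(674) - 501409) = 1/(2*674 - 501409) = 1/(1348 - 501409) = 1/(-500061) = -1/500061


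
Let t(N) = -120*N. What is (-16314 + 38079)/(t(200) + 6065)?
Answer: -4353/3587 ≈ -1.2135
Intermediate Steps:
(-16314 + 38079)/(t(200) + 6065) = (-16314 + 38079)/(-120*200 + 6065) = 21765/(-24000 + 6065) = 21765/(-17935) = 21765*(-1/17935) = -4353/3587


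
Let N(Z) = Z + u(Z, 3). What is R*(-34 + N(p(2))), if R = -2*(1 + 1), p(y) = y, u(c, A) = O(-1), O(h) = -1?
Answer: 132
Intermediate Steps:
u(c, A) = -1
R = -4 (R = -2*2 = -4)
N(Z) = -1 + Z (N(Z) = Z - 1 = -1 + Z)
R*(-34 + N(p(2))) = -4*(-34 + (-1 + 2)) = -4*(-34 + 1) = -4*(-33) = 132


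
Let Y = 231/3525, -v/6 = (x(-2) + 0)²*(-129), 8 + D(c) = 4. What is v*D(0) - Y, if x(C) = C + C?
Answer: -58204877/1175 ≈ -49536.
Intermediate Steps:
D(c) = -4 (D(c) = -8 + 4 = -4)
x(C) = 2*C
v = 12384 (v = -6*(2*(-2) + 0)²*(-129) = -6*(-4 + 0)²*(-129) = -6*(-4)²*(-129) = -96*(-129) = -6*(-2064) = 12384)
Y = 77/1175 (Y = 231*(1/3525) = 77/1175 ≈ 0.065532)
v*D(0) - Y = 12384*(-4) - 1*77/1175 = -49536 - 77/1175 = -58204877/1175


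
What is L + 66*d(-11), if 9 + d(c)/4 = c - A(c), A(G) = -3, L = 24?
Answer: -4464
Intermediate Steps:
d(c) = -24 + 4*c (d(c) = -36 + 4*(c - 1*(-3)) = -36 + 4*(c + 3) = -36 + 4*(3 + c) = -36 + (12 + 4*c) = -24 + 4*c)
L + 66*d(-11) = 24 + 66*(-24 + 4*(-11)) = 24 + 66*(-24 - 44) = 24 + 66*(-68) = 24 - 4488 = -4464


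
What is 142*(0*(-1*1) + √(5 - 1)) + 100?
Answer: 384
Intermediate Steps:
142*(0*(-1*1) + √(5 - 1)) + 100 = 142*(0*(-1) + √4) + 100 = 142*(0 + 2) + 100 = 142*2 + 100 = 284 + 100 = 384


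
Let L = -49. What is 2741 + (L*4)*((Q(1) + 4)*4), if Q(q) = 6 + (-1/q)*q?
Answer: -4315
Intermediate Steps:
Q(q) = 5 (Q(q) = 6 - 1 = 5)
2741 + (L*4)*((Q(1) + 4)*4) = 2741 + (-49*4)*((5 + 4)*4) = 2741 - 1764*4 = 2741 - 196*36 = 2741 - 7056 = -4315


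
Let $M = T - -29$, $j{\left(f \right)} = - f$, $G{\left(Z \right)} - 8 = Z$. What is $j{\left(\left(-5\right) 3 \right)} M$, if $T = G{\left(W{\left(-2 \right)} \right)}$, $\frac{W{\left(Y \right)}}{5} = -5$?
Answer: $180$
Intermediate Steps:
$W{\left(Y \right)} = -25$ ($W{\left(Y \right)} = 5 \left(-5\right) = -25$)
$G{\left(Z \right)} = 8 + Z$
$T = -17$ ($T = 8 - 25 = -17$)
$M = 12$ ($M = -17 - -29 = -17 + 29 = 12$)
$j{\left(\left(-5\right) 3 \right)} M = - \left(-5\right) 3 \cdot 12 = \left(-1\right) \left(-15\right) 12 = 15 \cdot 12 = 180$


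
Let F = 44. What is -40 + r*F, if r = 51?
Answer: 2204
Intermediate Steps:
-40 + r*F = -40 + 51*44 = -40 + 2244 = 2204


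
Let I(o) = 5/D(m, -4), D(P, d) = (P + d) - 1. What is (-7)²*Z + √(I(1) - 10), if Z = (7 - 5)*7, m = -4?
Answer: 686 + I*√95/3 ≈ 686.0 + 3.2489*I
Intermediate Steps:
D(P, d) = -1 + P + d
I(o) = -5/9 (I(o) = 5/(-1 - 4 - 4) = 5/(-9) = 5*(-⅑) = -5/9)
Z = 14 (Z = 2*7 = 14)
(-7)²*Z + √(I(1) - 10) = (-7)²*14 + √(-5/9 - 10) = 49*14 + √(-95/9) = 686 + I*√95/3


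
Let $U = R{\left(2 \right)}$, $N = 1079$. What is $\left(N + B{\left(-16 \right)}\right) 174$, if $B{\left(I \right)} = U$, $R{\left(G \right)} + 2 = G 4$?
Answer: $188790$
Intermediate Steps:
$R{\left(G \right)} = -2 + 4 G$ ($R{\left(G \right)} = -2 + G 4 = -2 + 4 G$)
$U = 6$ ($U = -2 + 4 \cdot 2 = -2 + 8 = 6$)
$B{\left(I \right)} = 6$
$\left(N + B{\left(-16 \right)}\right) 174 = \left(1079 + 6\right) 174 = 1085 \cdot 174 = 188790$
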